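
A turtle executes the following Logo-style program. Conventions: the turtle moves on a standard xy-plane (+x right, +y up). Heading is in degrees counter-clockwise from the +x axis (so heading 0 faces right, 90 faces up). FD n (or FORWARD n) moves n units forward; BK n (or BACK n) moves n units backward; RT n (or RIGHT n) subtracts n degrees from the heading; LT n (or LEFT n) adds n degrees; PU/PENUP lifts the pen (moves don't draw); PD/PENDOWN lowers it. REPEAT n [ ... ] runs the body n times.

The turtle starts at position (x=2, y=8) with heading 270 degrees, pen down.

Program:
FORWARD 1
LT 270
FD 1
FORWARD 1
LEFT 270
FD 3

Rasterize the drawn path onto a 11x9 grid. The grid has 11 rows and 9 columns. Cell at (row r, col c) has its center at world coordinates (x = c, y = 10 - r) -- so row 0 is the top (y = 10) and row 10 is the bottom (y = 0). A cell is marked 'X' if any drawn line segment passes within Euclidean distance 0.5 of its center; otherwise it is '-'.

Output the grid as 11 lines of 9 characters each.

Answer: X--------
X--------
X-X------
XXX------
---------
---------
---------
---------
---------
---------
---------

Derivation:
Segment 0: (2,8) -> (2,7)
Segment 1: (2,7) -> (1,7)
Segment 2: (1,7) -> (-0,7)
Segment 3: (-0,7) -> (0,10)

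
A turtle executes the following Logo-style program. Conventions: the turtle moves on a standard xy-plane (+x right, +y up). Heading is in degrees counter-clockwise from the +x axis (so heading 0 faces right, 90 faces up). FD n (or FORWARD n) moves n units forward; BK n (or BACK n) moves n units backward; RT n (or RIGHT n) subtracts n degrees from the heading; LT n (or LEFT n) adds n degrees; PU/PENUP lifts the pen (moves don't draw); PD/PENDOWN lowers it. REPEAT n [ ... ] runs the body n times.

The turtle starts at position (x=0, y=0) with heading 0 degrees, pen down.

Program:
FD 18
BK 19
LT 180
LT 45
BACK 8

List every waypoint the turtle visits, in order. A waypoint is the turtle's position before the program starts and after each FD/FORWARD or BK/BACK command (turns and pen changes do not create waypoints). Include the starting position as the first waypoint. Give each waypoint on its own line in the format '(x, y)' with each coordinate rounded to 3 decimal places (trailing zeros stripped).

Executing turtle program step by step:
Start: pos=(0,0), heading=0, pen down
FD 18: (0,0) -> (18,0) [heading=0, draw]
BK 19: (18,0) -> (-1,0) [heading=0, draw]
LT 180: heading 0 -> 180
LT 45: heading 180 -> 225
BK 8: (-1,0) -> (4.657,5.657) [heading=225, draw]
Final: pos=(4.657,5.657), heading=225, 3 segment(s) drawn
Waypoints (4 total):
(0, 0)
(18, 0)
(-1, 0)
(4.657, 5.657)

Answer: (0, 0)
(18, 0)
(-1, 0)
(4.657, 5.657)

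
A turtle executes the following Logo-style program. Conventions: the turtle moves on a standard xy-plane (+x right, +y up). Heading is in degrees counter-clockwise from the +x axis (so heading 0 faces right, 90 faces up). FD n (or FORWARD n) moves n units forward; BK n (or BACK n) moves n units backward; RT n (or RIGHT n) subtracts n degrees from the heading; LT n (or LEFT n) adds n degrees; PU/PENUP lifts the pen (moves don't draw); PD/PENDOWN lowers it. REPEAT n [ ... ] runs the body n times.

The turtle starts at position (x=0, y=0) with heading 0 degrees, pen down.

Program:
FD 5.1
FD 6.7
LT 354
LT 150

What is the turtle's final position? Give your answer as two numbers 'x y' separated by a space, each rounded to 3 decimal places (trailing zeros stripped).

Executing turtle program step by step:
Start: pos=(0,0), heading=0, pen down
FD 5.1: (0,0) -> (5.1,0) [heading=0, draw]
FD 6.7: (5.1,0) -> (11.8,0) [heading=0, draw]
LT 354: heading 0 -> 354
LT 150: heading 354 -> 144
Final: pos=(11.8,0), heading=144, 2 segment(s) drawn

Answer: 11.8 0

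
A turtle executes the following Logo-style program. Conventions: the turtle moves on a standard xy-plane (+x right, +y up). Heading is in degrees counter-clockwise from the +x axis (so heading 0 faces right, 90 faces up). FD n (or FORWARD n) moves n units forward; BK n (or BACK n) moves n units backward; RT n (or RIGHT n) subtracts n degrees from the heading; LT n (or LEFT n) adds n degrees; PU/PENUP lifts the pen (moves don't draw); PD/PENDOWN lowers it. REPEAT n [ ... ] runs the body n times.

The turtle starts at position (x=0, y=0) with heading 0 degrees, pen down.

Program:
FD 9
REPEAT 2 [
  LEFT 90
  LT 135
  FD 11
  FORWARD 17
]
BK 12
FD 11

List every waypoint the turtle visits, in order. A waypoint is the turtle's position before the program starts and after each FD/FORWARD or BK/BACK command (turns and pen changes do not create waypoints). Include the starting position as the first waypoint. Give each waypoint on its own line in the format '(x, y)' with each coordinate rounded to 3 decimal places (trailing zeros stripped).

Answer: (0, 0)
(9, 0)
(1.222, -7.778)
(-10.799, -19.799)
(-10.799, -8.799)
(-10.799, 8.201)
(-10.799, -3.799)
(-10.799, 7.201)

Derivation:
Executing turtle program step by step:
Start: pos=(0,0), heading=0, pen down
FD 9: (0,0) -> (9,0) [heading=0, draw]
REPEAT 2 [
  -- iteration 1/2 --
  LT 90: heading 0 -> 90
  LT 135: heading 90 -> 225
  FD 11: (9,0) -> (1.222,-7.778) [heading=225, draw]
  FD 17: (1.222,-7.778) -> (-10.799,-19.799) [heading=225, draw]
  -- iteration 2/2 --
  LT 90: heading 225 -> 315
  LT 135: heading 315 -> 90
  FD 11: (-10.799,-19.799) -> (-10.799,-8.799) [heading=90, draw]
  FD 17: (-10.799,-8.799) -> (-10.799,8.201) [heading=90, draw]
]
BK 12: (-10.799,8.201) -> (-10.799,-3.799) [heading=90, draw]
FD 11: (-10.799,-3.799) -> (-10.799,7.201) [heading=90, draw]
Final: pos=(-10.799,7.201), heading=90, 7 segment(s) drawn
Waypoints (8 total):
(0, 0)
(9, 0)
(1.222, -7.778)
(-10.799, -19.799)
(-10.799, -8.799)
(-10.799, 8.201)
(-10.799, -3.799)
(-10.799, 7.201)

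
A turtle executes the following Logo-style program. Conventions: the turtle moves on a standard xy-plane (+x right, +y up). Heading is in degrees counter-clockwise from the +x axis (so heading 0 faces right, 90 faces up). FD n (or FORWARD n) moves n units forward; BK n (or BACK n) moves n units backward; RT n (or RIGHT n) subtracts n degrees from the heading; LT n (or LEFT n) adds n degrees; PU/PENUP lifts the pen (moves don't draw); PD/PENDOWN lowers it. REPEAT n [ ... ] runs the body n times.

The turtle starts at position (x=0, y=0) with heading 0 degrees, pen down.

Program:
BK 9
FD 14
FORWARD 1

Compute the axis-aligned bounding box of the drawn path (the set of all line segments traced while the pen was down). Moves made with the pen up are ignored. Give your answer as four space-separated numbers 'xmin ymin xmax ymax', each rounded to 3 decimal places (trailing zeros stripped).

Answer: -9 0 6 0

Derivation:
Executing turtle program step by step:
Start: pos=(0,0), heading=0, pen down
BK 9: (0,0) -> (-9,0) [heading=0, draw]
FD 14: (-9,0) -> (5,0) [heading=0, draw]
FD 1: (5,0) -> (6,0) [heading=0, draw]
Final: pos=(6,0), heading=0, 3 segment(s) drawn

Segment endpoints: x in {-9, 0, 5, 6}, y in {0}
xmin=-9, ymin=0, xmax=6, ymax=0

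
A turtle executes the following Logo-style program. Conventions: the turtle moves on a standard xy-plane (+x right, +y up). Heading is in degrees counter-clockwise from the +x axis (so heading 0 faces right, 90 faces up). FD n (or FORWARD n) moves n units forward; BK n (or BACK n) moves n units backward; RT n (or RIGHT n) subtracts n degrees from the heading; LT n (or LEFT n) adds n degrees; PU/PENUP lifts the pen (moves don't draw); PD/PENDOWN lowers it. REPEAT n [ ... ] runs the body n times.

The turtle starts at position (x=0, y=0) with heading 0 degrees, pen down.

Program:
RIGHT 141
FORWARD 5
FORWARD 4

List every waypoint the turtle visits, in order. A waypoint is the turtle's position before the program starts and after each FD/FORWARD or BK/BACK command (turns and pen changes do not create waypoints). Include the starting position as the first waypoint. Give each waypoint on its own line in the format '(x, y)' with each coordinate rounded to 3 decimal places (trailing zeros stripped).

Answer: (0, 0)
(-3.886, -3.147)
(-6.994, -5.664)

Derivation:
Executing turtle program step by step:
Start: pos=(0,0), heading=0, pen down
RT 141: heading 0 -> 219
FD 5: (0,0) -> (-3.886,-3.147) [heading=219, draw]
FD 4: (-3.886,-3.147) -> (-6.994,-5.664) [heading=219, draw]
Final: pos=(-6.994,-5.664), heading=219, 2 segment(s) drawn
Waypoints (3 total):
(0, 0)
(-3.886, -3.147)
(-6.994, -5.664)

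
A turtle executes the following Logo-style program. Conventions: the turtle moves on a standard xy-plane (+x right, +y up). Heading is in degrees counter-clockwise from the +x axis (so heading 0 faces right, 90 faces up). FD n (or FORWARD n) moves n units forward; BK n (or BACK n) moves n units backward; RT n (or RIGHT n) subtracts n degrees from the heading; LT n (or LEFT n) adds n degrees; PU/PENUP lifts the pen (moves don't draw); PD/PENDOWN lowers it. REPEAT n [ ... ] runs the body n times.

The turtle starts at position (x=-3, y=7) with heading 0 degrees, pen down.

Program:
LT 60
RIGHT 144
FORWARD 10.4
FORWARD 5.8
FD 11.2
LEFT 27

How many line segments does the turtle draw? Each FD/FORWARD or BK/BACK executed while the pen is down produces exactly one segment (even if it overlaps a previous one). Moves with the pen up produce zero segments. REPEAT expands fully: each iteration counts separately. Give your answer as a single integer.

Answer: 3

Derivation:
Executing turtle program step by step:
Start: pos=(-3,7), heading=0, pen down
LT 60: heading 0 -> 60
RT 144: heading 60 -> 276
FD 10.4: (-3,7) -> (-1.913,-3.343) [heading=276, draw]
FD 5.8: (-1.913,-3.343) -> (-1.307,-9.111) [heading=276, draw]
FD 11.2: (-1.307,-9.111) -> (-0.136,-20.25) [heading=276, draw]
LT 27: heading 276 -> 303
Final: pos=(-0.136,-20.25), heading=303, 3 segment(s) drawn
Segments drawn: 3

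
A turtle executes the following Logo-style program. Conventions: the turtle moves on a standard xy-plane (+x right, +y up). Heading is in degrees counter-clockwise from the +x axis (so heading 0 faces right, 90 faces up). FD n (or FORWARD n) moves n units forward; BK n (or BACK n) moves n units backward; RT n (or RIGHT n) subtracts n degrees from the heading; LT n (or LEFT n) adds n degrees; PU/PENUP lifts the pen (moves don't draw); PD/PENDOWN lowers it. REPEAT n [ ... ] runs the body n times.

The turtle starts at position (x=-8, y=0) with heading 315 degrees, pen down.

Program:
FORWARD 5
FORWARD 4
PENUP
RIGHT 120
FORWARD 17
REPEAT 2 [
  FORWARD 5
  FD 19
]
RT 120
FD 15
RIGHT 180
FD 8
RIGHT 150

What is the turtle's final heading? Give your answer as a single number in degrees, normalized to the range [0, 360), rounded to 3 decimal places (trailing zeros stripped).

Answer: 105

Derivation:
Executing turtle program step by step:
Start: pos=(-8,0), heading=315, pen down
FD 5: (-8,0) -> (-4.464,-3.536) [heading=315, draw]
FD 4: (-4.464,-3.536) -> (-1.636,-6.364) [heading=315, draw]
PU: pen up
RT 120: heading 315 -> 195
FD 17: (-1.636,-6.364) -> (-18.057,-10.764) [heading=195, move]
REPEAT 2 [
  -- iteration 1/2 --
  FD 5: (-18.057,-10.764) -> (-22.886,-12.058) [heading=195, move]
  FD 19: (-22.886,-12.058) -> (-41.239,-16.976) [heading=195, move]
  -- iteration 2/2 --
  FD 5: (-41.239,-16.976) -> (-46.069,-18.27) [heading=195, move]
  FD 19: (-46.069,-18.27) -> (-64.421,-23.187) [heading=195, move]
]
RT 120: heading 195 -> 75
FD 15: (-64.421,-23.187) -> (-60.539,-8.698) [heading=75, move]
RT 180: heading 75 -> 255
FD 8: (-60.539,-8.698) -> (-62.609,-16.426) [heading=255, move]
RT 150: heading 255 -> 105
Final: pos=(-62.609,-16.426), heading=105, 2 segment(s) drawn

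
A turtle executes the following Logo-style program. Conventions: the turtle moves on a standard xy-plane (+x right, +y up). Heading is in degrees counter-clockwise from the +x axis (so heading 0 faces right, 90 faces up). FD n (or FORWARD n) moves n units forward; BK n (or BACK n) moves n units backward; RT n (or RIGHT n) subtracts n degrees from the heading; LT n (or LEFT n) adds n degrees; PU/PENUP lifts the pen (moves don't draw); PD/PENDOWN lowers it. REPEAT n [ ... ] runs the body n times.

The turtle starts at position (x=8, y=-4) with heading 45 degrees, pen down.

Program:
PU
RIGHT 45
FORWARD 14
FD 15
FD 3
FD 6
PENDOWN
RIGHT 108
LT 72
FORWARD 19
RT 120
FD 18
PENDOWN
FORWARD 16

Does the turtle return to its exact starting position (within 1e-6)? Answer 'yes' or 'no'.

Executing turtle program step by step:
Start: pos=(8,-4), heading=45, pen down
PU: pen up
RT 45: heading 45 -> 0
FD 14: (8,-4) -> (22,-4) [heading=0, move]
FD 15: (22,-4) -> (37,-4) [heading=0, move]
FD 3: (37,-4) -> (40,-4) [heading=0, move]
FD 6: (40,-4) -> (46,-4) [heading=0, move]
PD: pen down
RT 108: heading 0 -> 252
LT 72: heading 252 -> 324
FD 19: (46,-4) -> (61.371,-15.168) [heading=324, draw]
RT 120: heading 324 -> 204
FD 18: (61.371,-15.168) -> (44.928,-22.489) [heading=204, draw]
PD: pen down
FD 16: (44.928,-22.489) -> (30.311,-28.997) [heading=204, draw]
Final: pos=(30.311,-28.997), heading=204, 3 segment(s) drawn

Start position: (8, -4)
Final position: (30.311, -28.997)
Distance = 33.506; >= 1e-6 -> NOT closed

Answer: no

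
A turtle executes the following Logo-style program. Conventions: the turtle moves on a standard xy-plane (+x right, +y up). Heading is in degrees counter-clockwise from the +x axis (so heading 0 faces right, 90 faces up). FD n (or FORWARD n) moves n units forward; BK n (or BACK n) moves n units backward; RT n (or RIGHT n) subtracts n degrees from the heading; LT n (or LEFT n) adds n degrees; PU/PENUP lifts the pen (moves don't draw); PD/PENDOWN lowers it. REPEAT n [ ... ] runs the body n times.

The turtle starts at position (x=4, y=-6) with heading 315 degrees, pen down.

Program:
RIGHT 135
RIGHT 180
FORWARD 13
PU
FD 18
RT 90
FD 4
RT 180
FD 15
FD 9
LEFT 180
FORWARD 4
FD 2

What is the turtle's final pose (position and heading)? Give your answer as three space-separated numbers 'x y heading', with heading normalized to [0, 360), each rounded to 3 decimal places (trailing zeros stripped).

Executing turtle program step by step:
Start: pos=(4,-6), heading=315, pen down
RT 135: heading 315 -> 180
RT 180: heading 180 -> 0
FD 13: (4,-6) -> (17,-6) [heading=0, draw]
PU: pen up
FD 18: (17,-6) -> (35,-6) [heading=0, move]
RT 90: heading 0 -> 270
FD 4: (35,-6) -> (35,-10) [heading=270, move]
RT 180: heading 270 -> 90
FD 15: (35,-10) -> (35,5) [heading=90, move]
FD 9: (35,5) -> (35,14) [heading=90, move]
LT 180: heading 90 -> 270
FD 4: (35,14) -> (35,10) [heading=270, move]
FD 2: (35,10) -> (35,8) [heading=270, move]
Final: pos=(35,8), heading=270, 1 segment(s) drawn

Answer: 35 8 270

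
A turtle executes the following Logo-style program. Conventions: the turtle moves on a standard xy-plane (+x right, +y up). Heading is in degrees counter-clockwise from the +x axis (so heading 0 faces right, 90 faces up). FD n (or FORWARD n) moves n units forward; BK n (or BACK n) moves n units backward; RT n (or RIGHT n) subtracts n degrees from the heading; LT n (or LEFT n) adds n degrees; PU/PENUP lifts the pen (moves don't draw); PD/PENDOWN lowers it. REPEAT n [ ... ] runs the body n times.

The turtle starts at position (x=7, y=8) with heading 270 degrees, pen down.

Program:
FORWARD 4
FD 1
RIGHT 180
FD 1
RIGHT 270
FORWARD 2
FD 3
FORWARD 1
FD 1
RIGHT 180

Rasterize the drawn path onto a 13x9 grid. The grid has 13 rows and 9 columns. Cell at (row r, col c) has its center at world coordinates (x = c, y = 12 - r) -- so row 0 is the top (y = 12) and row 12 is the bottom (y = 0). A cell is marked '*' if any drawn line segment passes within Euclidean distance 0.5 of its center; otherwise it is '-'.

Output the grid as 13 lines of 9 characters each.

Segment 0: (7,8) -> (7,4)
Segment 1: (7,4) -> (7,3)
Segment 2: (7,3) -> (7,4)
Segment 3: (7,4) -> (5,4)
Segment 4: (5,4) -> (2,4)
Segment 5: (2,4) -> (1,4)
Segment 6: (1,4) -> (-0,4)

Answer: ---------
---------
---------
---------
-------*-
-------*-
-------*-
-------*-
********-
-------*-
---------
---------
---------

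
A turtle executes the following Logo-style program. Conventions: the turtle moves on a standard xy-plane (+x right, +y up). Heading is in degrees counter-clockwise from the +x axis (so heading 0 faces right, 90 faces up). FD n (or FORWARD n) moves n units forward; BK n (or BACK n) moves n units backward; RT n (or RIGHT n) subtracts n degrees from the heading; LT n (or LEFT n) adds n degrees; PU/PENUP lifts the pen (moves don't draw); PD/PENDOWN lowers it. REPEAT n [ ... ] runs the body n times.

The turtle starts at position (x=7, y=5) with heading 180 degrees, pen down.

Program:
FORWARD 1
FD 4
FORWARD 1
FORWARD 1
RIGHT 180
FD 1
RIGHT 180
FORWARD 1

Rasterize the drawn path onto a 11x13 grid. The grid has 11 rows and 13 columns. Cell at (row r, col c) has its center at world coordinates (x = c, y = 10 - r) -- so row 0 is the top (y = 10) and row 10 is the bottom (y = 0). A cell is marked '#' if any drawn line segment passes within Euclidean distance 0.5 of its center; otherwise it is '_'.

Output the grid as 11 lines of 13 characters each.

Segment 0: (7,5) -> (6,5)
Segment 1: (6,5) -> (2,5)
Segment 2: (2,5) -> (1,5)
Segment 3: (1,5) -> (0,5)
Segment 4: (0,5) -> (1,5)
Segment 5: (1,5) -> (0,5)

Answer: _____________
_____________
_____________
_____________
_____________
########_____
_____________
_____________
_____________
_____________
_____________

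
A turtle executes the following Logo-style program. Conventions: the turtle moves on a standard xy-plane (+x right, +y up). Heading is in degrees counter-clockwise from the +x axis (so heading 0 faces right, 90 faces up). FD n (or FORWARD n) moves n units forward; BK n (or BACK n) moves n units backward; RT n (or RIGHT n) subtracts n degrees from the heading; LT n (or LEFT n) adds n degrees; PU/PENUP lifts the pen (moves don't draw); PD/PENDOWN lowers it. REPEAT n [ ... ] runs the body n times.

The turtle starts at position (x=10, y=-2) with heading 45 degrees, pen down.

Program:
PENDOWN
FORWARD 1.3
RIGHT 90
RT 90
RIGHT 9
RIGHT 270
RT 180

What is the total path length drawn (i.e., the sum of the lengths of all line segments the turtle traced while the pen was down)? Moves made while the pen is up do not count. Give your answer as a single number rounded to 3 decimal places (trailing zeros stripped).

Executing turtle program step by step:
Start: pos=(10,-2), heading=45, pen down
PD: pen down
FD 1.3: (10,-2) -> (10.919,-1.081) [heading=45, draw]
RT 90: heading 45 -> 315
RT 90: heading 315 -> 225
RT 9: heading 225 -> 216
RT 270: heading 216 -> 306
RT 180: heading 306 -> 126
Final: pos=(10.919,-1.081), heading=126, 1 segment(s) drawn

Segment lengths:
  seg 1: (10,-2) -> (10.919,-1.081), length = 1.3
Total = 1.3

Answer: 1.3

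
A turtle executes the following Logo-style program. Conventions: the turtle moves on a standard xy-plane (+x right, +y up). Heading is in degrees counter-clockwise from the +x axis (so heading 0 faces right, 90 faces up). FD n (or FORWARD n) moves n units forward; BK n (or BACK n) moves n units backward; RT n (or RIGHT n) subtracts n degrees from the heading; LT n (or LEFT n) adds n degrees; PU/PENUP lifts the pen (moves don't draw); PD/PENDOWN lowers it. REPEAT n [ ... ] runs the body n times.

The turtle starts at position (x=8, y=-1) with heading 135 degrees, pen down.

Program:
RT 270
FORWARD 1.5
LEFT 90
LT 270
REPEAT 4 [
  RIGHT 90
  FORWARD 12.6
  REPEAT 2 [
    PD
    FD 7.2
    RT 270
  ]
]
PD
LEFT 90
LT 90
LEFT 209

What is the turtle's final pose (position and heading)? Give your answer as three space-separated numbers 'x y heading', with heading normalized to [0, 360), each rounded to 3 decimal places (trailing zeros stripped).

Answer: 6.939 -2.061 254

Derivation:
Executing turtle program step by step:
Start: pos=(8,-1), heading=135, pen down
RT 270: heading 135 -> 225
FD 1.5: (8,-1) -> (6.939,-2.061) [heading=225, draw]
LT 90: heading 225 -> 315
LT 270: heading 315 -> 225
REPEAT 4 [
  -- iteration 1/4 --
  RT 90: heading 225 -> 135
  FD 12.6: (6.939,-2.061) -> (-1.97,6.849) [heading=135, draw]
  REPEAT 2 [
    -- iteration 1/2 --
    PD: pen down
    FD 7.2: (-1.97,6.849) -> (-7.061,11.94) [heading=135, draw]
    RT 270: heading 135 -> 225
    -- iteration 2/2 --
    PD: pen down
    FD 7.2: (-7.061,11.94) -> (-12.153,6.849) [heading=225, draw]
    RT 270: heading 225 -> 315
  ]
  -- iteration 2/4 --
  RT 90: heading 315 -> 225
  FD 12.6: (-12.153,6.849) -> (-21.062,-2.061) [heading=225, draw]
  REPEAT 2 [
    -- iteration 1/2 --
    PD: pen down
    FD 7.2: (-21.062,-2.061) -> (-26.153,-7.152) [heading=225, draw]
    RT 270: heading 225 -> 315
    -- iteration 2/2 --
    PD: pen down
    FD 7.2: (-26.153,-7.152) -> (-21.062,-12.243) [heading=315, draw]
    RT 270: heading 315 -> 45
  ]
  -- iteration 3/4 --
  RT 90: heading 45 -> 315
  FD 12.6: (-21.062,-12.243) -> (-12.153,-21.153) [heading=315, draw]
  REPEAT 2 [
    -- iteration 1/2 --
    PD: pen down
    FD 7.2: (-12.153,-21.153) -> (-7.061,-26.244) [heading=315, draw]
    RT 270: heading 315 -> 45
    -- iteration 2/2 --
    PD: pen down
    FD 7.2: (-7.061,-26.244) -> (-1.97,-21.153) [heading=45, draw]
    RT 270: heading 45 -> 135
  ]
  -- iteration 4/4 --
  RT 90: heading 135 -> 45
  FD 12.6: (-1.97,-21.153) -> (6.939,-12.243) [heading=45, draw]
  REPEAT 2 [
    -- iteration 1/2 --
    PD: pen down
    FD 7.2: (6.939,-12.243) -> (12.031,-7.152) [heading=45, draw]
    RT 270: heading 45 -> 135
    -- iteration 2/2 --
    PD: pen down
    FD 7.2: (12.031,-7.152) -> (6.939,-2.061) [heading=135, draw]
    RT 270: heading 135 -> 225
  ]
]
PD: pen down
LT 90: heading 225 -> 315
LT 90: heading 315 -> 45
LT 209: heading 45 -> 254
Final: pos=(6.939,-2.061), heading=254, 13 segment(s) drawn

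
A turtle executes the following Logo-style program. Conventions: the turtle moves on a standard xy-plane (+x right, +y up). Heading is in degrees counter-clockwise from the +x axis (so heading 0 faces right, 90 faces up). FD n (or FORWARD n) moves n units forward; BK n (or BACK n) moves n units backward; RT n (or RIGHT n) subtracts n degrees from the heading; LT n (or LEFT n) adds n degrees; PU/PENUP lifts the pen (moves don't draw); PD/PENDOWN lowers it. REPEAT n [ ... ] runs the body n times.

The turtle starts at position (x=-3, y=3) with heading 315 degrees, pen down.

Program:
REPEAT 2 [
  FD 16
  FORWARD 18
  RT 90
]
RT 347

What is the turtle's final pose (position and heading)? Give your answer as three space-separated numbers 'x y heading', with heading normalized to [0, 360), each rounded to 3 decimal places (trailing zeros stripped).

Executing turtle program step by step:
Start: pos=(-3,3), heading=315, pen down
REPEAT 2 [
  -- iteration 1/2 --
  FD 16: (-3,3) -> (8.314,-8.314) [heading=315, draw]
  FD 18: (8.314,-8.314) -> (21.042,-21.042) [heading=315, draw]
  RT 90: heading 315 -> 225
  -- iteration 2/2 --
  FD 16: (21.042,-21.042) -> (9.728,-32.355) [heading=225, draw]
  FD 18: (9.728,-32.355) -> (-3,-45.083) [heading=225, draw]
  RT 90: heading 225 -> 135
]
RT 347: heading 135 -> 148
Final: pos=(-3,-45.083), heading=148, 4 segment(s) drawn

Answer: -3 -45.083 148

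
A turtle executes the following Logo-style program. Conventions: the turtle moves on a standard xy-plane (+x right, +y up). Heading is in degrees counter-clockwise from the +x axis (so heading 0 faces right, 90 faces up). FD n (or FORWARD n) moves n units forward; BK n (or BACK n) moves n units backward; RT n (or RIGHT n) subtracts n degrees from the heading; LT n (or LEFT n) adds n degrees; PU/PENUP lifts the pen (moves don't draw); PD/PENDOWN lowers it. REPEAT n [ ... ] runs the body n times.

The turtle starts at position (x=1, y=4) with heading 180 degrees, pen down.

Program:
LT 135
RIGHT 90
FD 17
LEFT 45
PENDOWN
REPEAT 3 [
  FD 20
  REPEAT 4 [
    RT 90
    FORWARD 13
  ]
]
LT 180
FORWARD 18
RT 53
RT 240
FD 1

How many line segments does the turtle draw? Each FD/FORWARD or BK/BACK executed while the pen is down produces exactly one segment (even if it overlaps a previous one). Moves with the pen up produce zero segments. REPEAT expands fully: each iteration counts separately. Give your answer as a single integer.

Executing turtle program step by step:
Start: pos=(1,4), heading=180, pen down
LT 135: heading 180 -> 315
RT 90: heading 315 -> 225
FD 17: (1,4) -> (-11.021,-8.021) [heading=225, draw]
LT 45: heading 225 -> 270
PD: pen down
REPEAT 3 [
  -- iteration 1/3 --
  FD 20: (-11.021,-8.021) -> (-11.021,-28.021) [heading=270, draw]
  REPEAT 4 [
    -- iteration 1/4 --
    RT 90: heading 270 -> 180
    FD 13: (-11.021,-28.021) -> (-24.021,-28.021) [heading=180, draw]
    -- iteration 2/4 --
    RT 90: heading 180 -> 90
    FD 13: (-24.021,-28.021) -> (-24.021,-15.021) [heading=90, draw]
    -- iteration 3/4 --
    RT 90: heading 90 -> 0
    FD 13: (-24.021,-15.021) -> (-11.021,-15.021) [heading=0, draw]
    -- iteration 4/4 --
    RT 90: heading 0 -> 270
    FD 13: (-11.021,-15.021) -> (-11.021,-28.021) [heading=270, draw]
  ]
  -- iteration 2/3 --
  FD 20: (-11.021,-28.021) -> (-11.021,-48.021) [heading=270, draw]
  REPEAT 4 [
    -- iteration 1/4 --
    RT 90: heading 270 -> 180
    FD 13: (-11.021,-48.021) -> (-24.021,-48.021) [heading=180, draw]
    -- iteration 2/4 --
    RT 90: heading 180 -> 90
    FD 13: (-24.021,-48.021) -> (-24.021,-35.021) [heading=90, draw]
    -- iteration 3/4 --
    RT 90: heading 90 -> 0
    FD 13: (-24.021,-35.021) -> (-11.021,-35.021) [heading=0, draw]
    -- iteration 4/4 --
    RT 90: heading 0 -> 270
    FD 13: (-11.021,-35.021) -> (-11.021,-48.021) [heading=270, draw]
  ]
  -- iteration 3/3 --
  FD 20: (-11.021,-48.021) -> (-11.021,-68.021) [heading=270, draw]
  REPEAT 4 [
    -- iteration 1/4 --
    RT 90: heading 270 -> 180
    FD 13: (-11.021,-68.021) -> (-24.021,-68.021) [heading=180, draw]
    -- iteration 2/4 --
    RT 90: heading 180 -> 90
    FD 13: (-24.021,-68.021) -> (-24.021,-55.021) [heading=90, draw]
    -- iteration 3/4 --
    RT 90: heading 90 -> 0
    FD 13: (-24.021,-55.021) -> (-11.021,-55.021) [heading=0, draw]
    -- iteration 4/4 --
    RT 90: heading 0 -> 270
    FD 13: (-11.021,-55.021) -> (-11.021,-68.021) [heading=270, draw]
  ]
]
LT 180: heading 270 -> 90
FD 18: (-11.021,-68.021) -> (-11.021,-50.021) [heading=90, draw]
RT 53: heading 90 -> 37
RT 240: heading 37 -> 157
FD 1: (-11.021,-50.021) -> (-11.941,-49.63) [heading=157, draw]
Final: pos=(-11.941,-49.63), heading=157, 18 segment(s) drawn
Segments drawn: 18

Answer: 18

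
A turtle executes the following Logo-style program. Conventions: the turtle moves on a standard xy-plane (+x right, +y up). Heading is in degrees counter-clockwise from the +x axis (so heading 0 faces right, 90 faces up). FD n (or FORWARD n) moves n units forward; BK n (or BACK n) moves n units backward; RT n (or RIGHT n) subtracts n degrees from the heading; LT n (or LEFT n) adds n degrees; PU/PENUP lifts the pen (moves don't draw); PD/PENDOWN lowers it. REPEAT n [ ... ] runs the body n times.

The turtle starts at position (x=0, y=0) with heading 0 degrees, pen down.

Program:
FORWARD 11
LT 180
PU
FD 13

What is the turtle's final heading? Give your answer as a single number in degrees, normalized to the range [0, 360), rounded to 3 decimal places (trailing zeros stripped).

Executing turtle program step by step:
Start: pos=(0,0), heading=0, pen down
FD 11: (0,0) -> (11,0) [heading=0, draw]
LT 180: heading 0 -> 180
PU: pen up
FD 13: (11,0) -> (-2,0) [heading=180, move]
Final: pos=(-2,0), heading=180, 1 segment(s) drawn

Answer: 180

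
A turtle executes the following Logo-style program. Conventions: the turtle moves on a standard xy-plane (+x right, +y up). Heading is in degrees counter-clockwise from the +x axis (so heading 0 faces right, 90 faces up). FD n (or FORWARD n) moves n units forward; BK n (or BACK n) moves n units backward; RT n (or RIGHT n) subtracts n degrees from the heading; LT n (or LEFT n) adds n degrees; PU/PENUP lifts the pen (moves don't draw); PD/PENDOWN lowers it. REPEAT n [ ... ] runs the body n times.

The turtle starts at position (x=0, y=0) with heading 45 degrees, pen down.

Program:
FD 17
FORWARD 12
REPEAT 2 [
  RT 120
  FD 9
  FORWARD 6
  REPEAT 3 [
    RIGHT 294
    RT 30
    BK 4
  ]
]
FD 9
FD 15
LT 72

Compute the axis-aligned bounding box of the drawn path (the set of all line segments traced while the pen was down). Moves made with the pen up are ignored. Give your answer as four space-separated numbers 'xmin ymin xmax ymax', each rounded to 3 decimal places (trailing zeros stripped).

Answer: 0 -8.414 27.006 20.506

Derivation:
Executing turtle program step by step:
Start: pos=(0,0), heading=45, pen down
FD 17: (0,0) -> (12.021,12.021) [heading=45, draw]
FD 12: (12.021,12.021) -> (20.506,20.506) [heading=45, draw]
REPEAT 2 [
  -- iteration 1/2 --
  RT 120: heading 45 -> 285
  FD 9: (20.506,20.506) -> (22.835,11.813) [heading=285, draw]
  FD 6: (22.835,11.813) -> (24.388,6.017) [heading=285, draw]
  REPEAT 3 [
    -- iteration 1/3 --
    RT 294: heading 285 -> 351
    RT 30: heading 351 -> 321
    BK 4: (24.388,6.017) -> (21.28,8.534) [heading=321, draw]
    -- iteration 2/3 --
    RT 294: heading 321 -> 27
    RT 30: heading 27 -> 357
    BK 4: (21.28,8.534) -> (17.285,8.744) [heading=357, draw]
    -- iteration 3/3 --
    RT 294: heading 357 -> 63
    RT 30: heading 63 -> 33
    BK 4: (17.285,8.744) -> (13.931,6.565) [heading=33, draw]
  ]
  -- iteration 2/2 --
  RT 120: heading 33 -> 273
  FD 9: (13.931,6.565) -> (14.402,-2.422) [heading=273, draw]
  FD 6: (14.402,-2.422) -> (14.716,-8.414) [heading=273, draw]
  REPEAT 3 [
    -- iteration 1/3 --
    RT 294: heading 273 -> 339
    RT 30: heading 339 -> 309
    BK 4: (14.716,-8.414) -> (12.198,-5.306) [heading=309, draw]
    -- iteration 2/3 --
    RT 294: heading 309 -> 15
    RT 30: heading 15 -> 345
    BK 4: (12.198,-5.306) -> (8.335,-4.27) [heading=345, draw]
    -- iteration 3/3 --
    RT 294: heading 345 -> 51
    RT 30: heading 51 -> 21
    BK 4: (8.335,-4.27) -> (4.6,-5.704) [heading=21, draw]
  ]
]
FD 9: (4.6,-5.704) -> (13.003,-2.478) [heading=21, draw]
FD 15: (13.003,-2.478) -> (27.006,2.897) [heading=21, draw]
LT 72: heading 21 -> 93
Final: pos=(27.006,2.897), heading=93, 14 segment(s) drawn

Segment endpoints: x in {0, 4.6, 8.335, 12.021, 12.198, 13.003, 13.931, 14.402, 14.716, 17.285, 20.506, 21.28, 22.835, 24.388, 27.006}, y in {-8.414, -5.704, -5.306, -4.27, -2.478, -2.422, 0, 2.897, 6.017, 6.565, 8.534, 8.744, 11.813, 12.021, 20.506}
xmin=0, ymin=-8.414, xmax=27.006, ymax=20.506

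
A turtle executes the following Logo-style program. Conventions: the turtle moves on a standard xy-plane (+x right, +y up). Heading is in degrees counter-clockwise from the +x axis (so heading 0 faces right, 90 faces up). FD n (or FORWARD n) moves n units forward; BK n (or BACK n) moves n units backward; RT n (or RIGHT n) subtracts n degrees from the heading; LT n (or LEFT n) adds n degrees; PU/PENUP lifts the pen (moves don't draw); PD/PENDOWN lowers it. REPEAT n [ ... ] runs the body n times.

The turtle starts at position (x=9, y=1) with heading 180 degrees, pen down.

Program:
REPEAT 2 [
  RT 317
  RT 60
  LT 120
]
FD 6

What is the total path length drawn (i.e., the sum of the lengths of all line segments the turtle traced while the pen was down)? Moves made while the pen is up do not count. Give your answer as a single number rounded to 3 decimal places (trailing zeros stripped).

Executing turtle program step by step:
Start: pos=(9,1), heading=180, pen down
REPEAT 2 [
  -- iteration 1/2 --
  RT 317: heading 180 -> 223
  RT 60: heading 223 -> 163
  LT 120: heading 163 -> 283
  -- iteration 2/2 --
  RT 317: heading 283 -> 326
  RT 60: heading 326 -> 266
  LT 120: heading 266 -> 26
]
FD 6: (9,1) -> (14.393,3.63) [heading=26, draw]
Final: pos=(14.393,3.63), heading=26, 1 segment(s) drawn

Segment lengths:
  seg 1: (9,1) -> (14.393,3.63), length = 6
Total = 6

Answer: 6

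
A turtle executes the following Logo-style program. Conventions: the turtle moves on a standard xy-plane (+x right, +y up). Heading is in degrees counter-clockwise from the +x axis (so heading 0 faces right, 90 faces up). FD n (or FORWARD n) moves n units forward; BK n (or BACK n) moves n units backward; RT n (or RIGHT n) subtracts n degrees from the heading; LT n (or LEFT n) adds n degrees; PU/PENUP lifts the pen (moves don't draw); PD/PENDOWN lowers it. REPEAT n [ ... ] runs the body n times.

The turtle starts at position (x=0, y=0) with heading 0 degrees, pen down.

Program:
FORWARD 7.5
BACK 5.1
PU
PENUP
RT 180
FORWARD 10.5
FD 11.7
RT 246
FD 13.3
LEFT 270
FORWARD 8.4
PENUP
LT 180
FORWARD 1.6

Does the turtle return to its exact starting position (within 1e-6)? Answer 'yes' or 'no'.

Executing turtle program step by step:
Start: pos=(0,0), heading=0, pen down
FD 7.5: (0,0) -> (7.5,0) [heading=0, draw]
BK 5.1: (7.5,0) -> (2.4,0) [heading=0, draw]
PU: pen up
PU: pen up
RT 180: heading 0 -> 180
FD 10.5: (2.4,0) -> (-8.1,0) [heading=180, move]
FD 11.7: (-8.1,0) -> (-19.8,0) [heading=180, move]
RT 246: heading 180 -> 294
FD 13.3: (-19.8,0) -> (-14.39,-12.15) [heading=294, move]
LT 270: heading 294 -> 204
FD 8.4: (-14.39,-12.15) -> (-22.064,-15.567) [heading=204, move]
PU: pen up
LT 180: heading 204 -> 24
FD 1.6: (-22.064,-15.567) -> (-20.603,-14.916) [heading=24, move]
Final: pos=(-20.603,-14.916), heading=24, 2 segment(s) drawn

Start position: (0, 0)
Final position: (-20.603, -14.916)
Distance = 25.435; >= 1e-6 -> NOT closed

Answer: no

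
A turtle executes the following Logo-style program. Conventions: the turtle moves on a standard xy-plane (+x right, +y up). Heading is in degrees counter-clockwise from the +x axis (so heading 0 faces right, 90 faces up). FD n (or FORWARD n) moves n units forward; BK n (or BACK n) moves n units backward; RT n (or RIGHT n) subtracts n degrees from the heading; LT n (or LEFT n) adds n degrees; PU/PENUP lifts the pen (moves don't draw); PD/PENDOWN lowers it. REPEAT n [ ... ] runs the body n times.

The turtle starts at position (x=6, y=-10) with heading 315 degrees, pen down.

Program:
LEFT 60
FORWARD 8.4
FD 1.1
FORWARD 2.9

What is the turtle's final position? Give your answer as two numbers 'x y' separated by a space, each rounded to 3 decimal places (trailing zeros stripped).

Executing turtle program step by step:
Start: pos=(6,-10), heading=315, pen down
LT 60: heading 315 -> 15
FD 8.4: (6,-10) -> (14.114,-7.826) [heading=15, draw]
FD 1.1: (14.114,-7.826) -> (15.176,-7.541) [heading=15, draw]
FD 2.9: (15.176,-7.541) -> (17.977,-6.791) [heading=15, draw]
Final: pos=(17.977,-6.791), heading=15, 3 segment(s) drawn

Answer: 17.977 -6.791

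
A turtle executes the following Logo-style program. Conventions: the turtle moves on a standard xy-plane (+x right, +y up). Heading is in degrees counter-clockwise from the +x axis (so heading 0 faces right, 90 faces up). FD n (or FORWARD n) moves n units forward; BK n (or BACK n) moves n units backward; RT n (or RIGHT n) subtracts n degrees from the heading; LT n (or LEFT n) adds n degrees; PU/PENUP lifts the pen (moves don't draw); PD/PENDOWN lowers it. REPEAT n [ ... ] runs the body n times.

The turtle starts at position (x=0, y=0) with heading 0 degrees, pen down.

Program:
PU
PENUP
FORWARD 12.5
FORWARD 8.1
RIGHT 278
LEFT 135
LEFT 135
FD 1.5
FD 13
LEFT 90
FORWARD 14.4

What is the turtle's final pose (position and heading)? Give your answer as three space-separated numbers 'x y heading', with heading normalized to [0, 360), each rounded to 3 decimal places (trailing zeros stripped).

Executing turtle program step by step:
Start: pos=(0,0), heading=0, pen down
PU: pen up
PU: pen up
FD 12.5: (0,0) -> (12.5,0) [heading=0, move]
FD 8.1: (12.5,0) -> (20.6,0) [heading=0, move]
RT 278: heading 0 -> 82
LT 135: heading 82 -> 217
LT 135: heading 217 -> 352
FD 1.5: (20.6,0) -> (22.085,-0.209) [heading=352, move]
FD 13: (22.085,-0.209) -> (34.959,-2.018) [heading=352, move]
LT 90: heading 352 -> 82
FD 14.4: (34.959,-2.018) -> (36.963,12.242) [heading=82, move]
Final: pos=(36.963,12.242), heading=82, 0 segment(s) drawn

Answer: 36.963 12.242 82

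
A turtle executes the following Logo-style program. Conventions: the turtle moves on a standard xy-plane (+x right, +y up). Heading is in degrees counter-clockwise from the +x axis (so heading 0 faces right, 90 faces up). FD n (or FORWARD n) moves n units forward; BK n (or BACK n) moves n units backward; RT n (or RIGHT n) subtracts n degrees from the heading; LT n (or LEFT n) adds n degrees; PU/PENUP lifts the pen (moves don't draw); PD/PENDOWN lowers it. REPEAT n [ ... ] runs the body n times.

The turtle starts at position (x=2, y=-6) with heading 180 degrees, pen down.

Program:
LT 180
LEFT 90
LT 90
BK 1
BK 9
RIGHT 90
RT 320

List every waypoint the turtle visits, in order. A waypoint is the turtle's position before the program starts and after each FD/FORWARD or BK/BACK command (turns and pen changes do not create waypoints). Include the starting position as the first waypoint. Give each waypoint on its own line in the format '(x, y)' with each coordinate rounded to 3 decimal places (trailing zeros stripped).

Answer: (2, -6)
(3, -6)
(12, -6)

Derivation:
Executing turtle program step by step:
Start: pos=(2,-6), heading=180, pen down
LT 180: heading 180 -> 0
LT 90: heading 0 -> 90
LT 90: heading 90 -> 180
BK 1: (2,-6) -> (3,-6) [heading=180, draw]
BK 9: (3,-6) -> (12,-6) [heading=180, draw]
RT 90: heading 180 -> 90
RT 320: heading 90 -> 130
Final: pos=(12,-6), heading=130, 2 segment(s) drawn
Waypoints (3 total):
(2, -6)
(3, -6)
(12, -6)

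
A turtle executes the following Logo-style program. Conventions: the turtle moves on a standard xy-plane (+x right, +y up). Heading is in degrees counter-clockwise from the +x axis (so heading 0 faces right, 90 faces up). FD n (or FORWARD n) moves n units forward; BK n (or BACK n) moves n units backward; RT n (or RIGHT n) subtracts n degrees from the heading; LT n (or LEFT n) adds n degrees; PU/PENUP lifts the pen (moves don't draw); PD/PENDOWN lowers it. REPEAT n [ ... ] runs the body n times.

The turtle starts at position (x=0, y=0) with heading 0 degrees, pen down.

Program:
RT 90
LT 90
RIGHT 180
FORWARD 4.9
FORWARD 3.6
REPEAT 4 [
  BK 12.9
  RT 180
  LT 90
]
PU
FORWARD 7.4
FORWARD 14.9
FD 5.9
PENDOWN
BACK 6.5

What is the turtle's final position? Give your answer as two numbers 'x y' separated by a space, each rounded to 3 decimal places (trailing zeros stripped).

Answer: -30.2 0

Derivation:
Executing turtle program step by step:
Start: pos=(0,0), heading=0, pen down
RT 90: heading 0 -> 270
LT 90: heading 270 -> 0
RT 180: heading 0 -> 180
FD 4.9: (0,0) -> (-4.9,0) [heading=180, draw]
FD 3.6: (-4.9,0) -> (-8.5,0) [heading=180, draw]
REPEAT 4 [
  -- iteration 1/4 --
  BK 12.9: (-8.5,0) -> (4.4,0) [heading=180, draw]
  RT 180: heading 180 -> 0
  LT 90: heading 0 -> 90
  -- iteration 2/4 --
  BK 12.9: (4.4,0) -> (4.4,-12.9) [heading=90, draw]
  RT 180: heading 90 -> 270
  LT 90: heading 270 -> 0
  -- iteration 3/4 --
  BK 12.9: (4.4,-12.9) -> (-8.5,-12.9) [heading=0, draw]
  RT 180: heading 0 -> 180
  LT 90: heading 180 -> 270
  -- iteration 4/4 --
  BK 12.9: (-8.5,-12.9) -> (-8.5,0) [heading=270, draw]
  RT 180: heading 270 -> 90
  LT 90: heading 90 -> 180
]
PU: pen up
FD 7.4: (-8.5,0) -> (-15.9,0) [heading=180, move]
FD 14.9: (-15.9,0) -> (-30.8,0) [heading=180, move]
FD 5.9: (-30.8,0) -> (-36.7,0) [heading=180, move]
PD: pen down
BK 6.5: (-36.7,0) -> (-30.2,0) [heading=180, draw]
Final: pos=(-30.2,0), heading=180, 7 segment(s) drawn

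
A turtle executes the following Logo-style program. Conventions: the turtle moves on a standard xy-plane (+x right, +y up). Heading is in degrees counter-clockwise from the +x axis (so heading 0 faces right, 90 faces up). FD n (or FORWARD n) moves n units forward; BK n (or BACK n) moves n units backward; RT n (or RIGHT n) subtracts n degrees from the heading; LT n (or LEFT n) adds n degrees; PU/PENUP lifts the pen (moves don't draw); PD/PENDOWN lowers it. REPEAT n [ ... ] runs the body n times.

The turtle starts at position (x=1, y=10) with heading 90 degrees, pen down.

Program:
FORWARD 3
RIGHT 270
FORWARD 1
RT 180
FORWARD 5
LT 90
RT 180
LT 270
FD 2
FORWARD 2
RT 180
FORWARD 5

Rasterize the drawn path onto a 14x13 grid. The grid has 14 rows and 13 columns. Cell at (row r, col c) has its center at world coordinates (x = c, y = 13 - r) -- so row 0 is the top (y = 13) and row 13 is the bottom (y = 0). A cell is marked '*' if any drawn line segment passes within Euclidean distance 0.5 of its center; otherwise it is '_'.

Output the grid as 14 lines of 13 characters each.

Answer: *******______
_*___________
_*___________
_*___________
_____________
_____________
_____________
_____________
_____________
_____________
_____________
_____________
_____________
_____________

Derivation:
Segment 0: (1,10) -> (1,13)
Segment 1: (1,13) -> (0,13)
Segment 2: (0,13) -> (5,13)
Segment 3: (5,13) -> (3,13)
Segment 4: (3,13) -> (1,13)
Segment 5: (1,13) -> (6,13)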